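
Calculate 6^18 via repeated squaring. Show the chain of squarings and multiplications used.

Computing 6^18 by squaring (build up from 6^1; each line after the first costs one multiplication):

6^1 = 6
6^2 = (6^1)^2 = 6^2 = 36
6^4 = (6^2)^2 = 36^2 = 1296
6^8 = (6^4)^2 = 1296^2 = 1679616
6^9 = 6 * 6^8 = 6 * 1679616 = 10077696
6^18 = (6^9)^2 = 10077696^2 = 101559956668416

Result: 101559956668416
Multiplications needed: 5 (5 lines after 6^1)

6^18 = 101559956668416. Using exponentiation by squaring, this requires 5 multiplications. The key idea: if the exponent is even, square the half-power; if odd, multiply by the base once.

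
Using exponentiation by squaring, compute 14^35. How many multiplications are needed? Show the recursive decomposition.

Computing 14^35 by squaring (build up from 14^1; each line after the first costs one multiplication):

14^1 = 14
14^2 = (14^1)^2 = 14^2 = 196
14^4 = (14^2)^2 = 196^2 = 38416
14^8 = (14^4)^2 = 38416^2 = 1475789056
14^16 = (14^8)^2 = 1475789056^2 = 2177953337809371136
14^17 = 14 * 14^16 = 14 * 2177953337809371136 = 30491346729331195904
14^34 = (14^17)^2 = 30491346729331195904^2 = 929722225368296217729286886758826377216
14^35 = 14 * 14^34 = 14 * 929722225368296217729286886758826377216 = 13016111155156147048210016414623569281024

Result: 13016111155156147048210016414623569281024
Multiplications needed: 7 (7 lines after 14^1)

14^35 = 13016111155156147048210016414623569281024. Using exponentiation by squaring, this requires 7 multiplications. The key idea: if the exponent is even, square the half-power; if odd, multiply by the base once.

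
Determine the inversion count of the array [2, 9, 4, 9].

Finding inversions in [2, 9, 4, 9]:

(1, 2): arr[1]=9 > arr[2]=4

Total inversions: 1

The array has 1 inversion(s): (1,2). Each pair (i,j) satisfies i < j and arr[i] > arr[j].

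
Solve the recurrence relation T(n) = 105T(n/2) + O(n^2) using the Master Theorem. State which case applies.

Master Theorem for T(n) = 105T(n/2) + O(n^2):

a = 105, b = 2, c = 2
log_b(a) = log_2(105) = 6.7142

Case 1: c = 2 < log_2(105) = 6.7142
T(n) = O(n^(log_2 105))

For T(n) = 105T(n/2) + O(n^2): log_2(105) = 6.7142. This is Case 1 of the Master Theorem (c < log_b(a), work dominated by leaves), giving O(n^(log_2 105)).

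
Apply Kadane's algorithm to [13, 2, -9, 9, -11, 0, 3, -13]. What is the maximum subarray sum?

Using Kadane's algorithm on [13, 2, -9, 9, -11, 0, 3, -13]:

Scanning through the array:
Position 1 (value 2): max_ending_here = 15, max_so_far = 15
Position 2 (value -9): max_ending_here = 6, max_so_far = 15
Position 3 (value 9): max_ending_here = 15, max_so_far = 15
Position 4 (value -11): max_ending_here = 4, max_so_far = 15
Position 5 (value 0): max_ending_here = 4, max_so_far = 15
Position 6 (value 3): max_ending_here = 7, max_so_far = 15
Position 7 (value -13): max_ending_here = -6, max_so_far = 15

Maximum subarray: [13, 2]
Maximum sum: 15

The maximum subarray is [13, 2] with sum 15. This subarray runs from index 0 to index 1.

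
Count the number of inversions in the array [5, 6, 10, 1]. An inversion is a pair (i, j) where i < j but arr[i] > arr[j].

Finding inversions in [5, 6, 10, 1]:

(0, 3): arr[0]=5 > arr[3]=1
(1, 3): arr[1]=6 > arr[3]=1
(2, 3): arr[2]=10 > arr[3]=1

Total inversions: 3

The array has 3 inversion(s): (0,3), (1,3), (2,3). Each pair (i,j) satisfies i < j and arr[i] > arr[j].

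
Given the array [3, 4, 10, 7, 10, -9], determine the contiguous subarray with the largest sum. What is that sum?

Using Kadane's algorithm on [3, 4, 10, 7, 10, -9]:

Scanning through the array:
Position 1 (value 4): max_ending_here = 7, max_so_far = 7
Position 2 (value 10): max_ending_here = 17, max_so_far = 17
Position 3 (value 7): max_ending_here = 24, max_so_far = 24
Position 4 (value 10): max_ending_here = 34, max_so_far = 34
Position 5 (value -9): max_ending_here = 25, max_so_far = 34

Maximum subarray: [3, 4, 10, 7, 10]
Maximum sum: 34

The maximum subarray is [3, 4, 10, 7, 10] with sum 34. This subarray runs from index 0 to index 4.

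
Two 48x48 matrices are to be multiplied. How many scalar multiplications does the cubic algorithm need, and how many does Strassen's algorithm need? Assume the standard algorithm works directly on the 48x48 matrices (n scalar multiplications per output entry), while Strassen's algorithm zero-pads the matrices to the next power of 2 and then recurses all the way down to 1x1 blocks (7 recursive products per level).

Matrix multiplication for 48x48 matrices:

Strassen's algorithm requires power-of-2 dimensions. Pad 48x48 to 64x64 (next power of 2).

Standard algorithm: 48^3 = 110592 multiplications
Strassen's algorithm: 7^(log2(64)) = 7^6 = 117649 multiplications
Difference: 110592 - 117649 = -7057 (Strassen uses MORE here due to padding overhead — for small or just-over-power-of-2 n, padding can outweigh the per-level savings)

Standard: 110592 multiplications (48^3). Strassen: 117649 multiplications (7^6, after padding to 64x64). Strassen reduces 8 recursive multiplications to 7 at each level.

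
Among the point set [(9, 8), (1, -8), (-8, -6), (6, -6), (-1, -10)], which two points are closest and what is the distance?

Computing all pairwise distances among 5 points:

d((9, 8), (1, -8)) = 17.8885
d((9, 8), (-8, -6)) = 22.0227
d((9, 8), (6, -6)) = 14.3178
d((9, 8), (-1, -10)) = 20.5913
d((1, -8), (-8, -6)) = 9.2195
d((1, -8), (6, -6)) = 5.3852
d((1, -8), (-1, -10)) = 2.8284 <-- minimum
d((-8, -6), (6, -6)) = 14.0
d((-8, -6), (-1, -10)) = 8.0623
d((6, -6), (-1, -10)) = 8.0623

Closest pair: (1, -8) and (-1, -10) with distance 2.8284

The closest pair is (1, -8) and (-1, -10) with Euclidean distance 2.8284. For 5 points, brute-force pairwise comparison is shown above. For large n, the divide-and-conquer algorithm (sort by x, recurse on halves, check the dividing strip) achieves O(n log n).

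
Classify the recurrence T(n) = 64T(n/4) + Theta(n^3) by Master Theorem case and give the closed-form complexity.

Master Theorem for T(n) = 64T(n/4) + O(n^3):

a = 64, b = 4, c = 3
log_b(a) = log_4(64) = 3.0000

Case 2: c = 3 = log_4(64) = 3.0000
T(n) = O(n^3 log n) = O(n^3 log n)

For T(n) = 64T(n/4) + O(n^3): log_4(64) = 3.0000. This is Case 2 of the Master Theorem (c = log_b(a), equal work at all levels), giving O(n^3 log n).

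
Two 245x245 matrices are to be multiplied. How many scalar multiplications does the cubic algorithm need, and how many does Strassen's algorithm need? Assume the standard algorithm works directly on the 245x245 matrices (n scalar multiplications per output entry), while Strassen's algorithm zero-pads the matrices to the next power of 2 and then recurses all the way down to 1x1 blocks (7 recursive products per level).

Matrix multiplication for 245x245 matrices:

Strassen's algorithm requires power-of-2 dimensions. Pad 245x245 to 256x256 (next power of 2).

Standard algorithm: 245^3 = 14706125 multiplications
Strassen's algorithm: 7^(log2(256)) = 7^8 = 5764801 multiplications
Savings: 14706125 - 5764801 = 8941324 multiplications

Standard: 14706125 multiplications (245^3). Strassen: 5764801 multiplications (7^8, after padding to 256x256). Strassen reduces 8 recursive multiplications to 7 at each level.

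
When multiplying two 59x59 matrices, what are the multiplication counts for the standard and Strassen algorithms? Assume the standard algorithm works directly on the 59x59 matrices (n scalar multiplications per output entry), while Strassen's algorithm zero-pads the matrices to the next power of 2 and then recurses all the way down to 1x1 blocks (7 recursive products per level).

Matrix multiplication for 59x59 matrices:

Strassen's algorithm requires power-of-2 dimensions. Pad 59x59 to 64x64 (next power of 2).

Standard algorithm: 59^3 = 205379 multiplications
Strassen's algorithm: 7^(log2(64)) = 7^6 = 117649 multiplications
Savings: 205379 - 117649 = 87730 multiplications

Standard: 205379 multiplications (59^3). Strassen: 117649 multiplications (7^6, after padding to 64x64). Strassen reduces 8 recursive multiplications to 7 at each level.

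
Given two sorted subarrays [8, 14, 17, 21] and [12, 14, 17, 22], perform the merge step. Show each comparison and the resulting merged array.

Merging process:

Compare 8 vs 12: take 8 from left. Merged: [8]
Compare 14 vs 12: take 12 from right. Merged: [8, 12]
Compare 14 vs 14: take 14 from left. Merged: [8, 12, 14]
Compare 17 vs 14: take 14 from right. Merged: [8, 12, 14, 14]
Compare 17 vs 17: take 17 from left. Merged: [8, 12, 14, 14, 17]
Compare 21 vs 17: take 17 from right. Merged: [8, 12, 14, 14, 17, 17]
Compare 21 vs 22: take 21 from left. Merged: [8, 12, 14, 14, 17, 17, 21]
Append remaining from right: [22]. Merged: [8, 12, 14, 14, 17, 17, 21, 22]

Final merged array: [8, 12, 14, 14, 17, 17, 21, 22]
Total comparisons: 7

The merged array is [8, 12, 14, 14, 17, 17, 21, 22], requiring 7 comparisons. The merge step runs in O(n) time where n is the total number of elements.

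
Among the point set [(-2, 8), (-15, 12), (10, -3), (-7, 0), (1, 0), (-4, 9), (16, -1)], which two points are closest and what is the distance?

Computing all pairwise distances among 7 points:

d((-2, 8), (-15, 12)) = 13.6015
d((-2, 8), (10, -3)) = 16.2788
d((-2, 8), (-7, 0)) = 9.434
d((-2, 8), (1, 0)) = 8.544
d((-2, 8), (-4, 9)) = 2.2361 <-- minimum
d((-2, 8), (16, -1)) = 20.1246
d((-15, 12), (10, -3)) = 29.1548
d((-15, 12), (-7, 0)) = 14.4222
d((-15, 12), (1, 0)) = 20.0
d((-15, 12), (-4, 9)) = 11.4018
d((-15, 12), (16, -1)) = 33.6155
d((10, -3), (-7, 0)) = 17.2627
d((10, -3), (1, 0)) = 9.4868
d((10, -3), (-4, 9)) = 18.4391
d((10, -3), (16, -1)) = 6.3246
d((-7, 0), (1, 0)) = 8.0
d((-7, 0), (-4, 9)) = 9.4868
d((-7, 0), (16, -1)) = 23.0217
d((1, 0), (-4, 9)) = 10.2956
d((1, 0), (16, -1)) = 15.0333
d((-4, 9), (16, -1)) = 22.3607

Closest pair: (-2, 8) and (-4, 9) with distance 2.2361

The closest pair is (-2, 8) and (-4, 9) with Euclidean distance 2.2361. For 7 points, brute-force pairwise comparison is shown above. For large n, the divide-and-conquer algorithm (sort by x, recurse on halves, check the dividing strip) achieves O(n log n).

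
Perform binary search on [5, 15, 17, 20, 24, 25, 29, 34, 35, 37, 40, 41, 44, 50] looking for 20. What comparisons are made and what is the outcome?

Binary search for 20 in [5, 15, 17, 20, 24, 25, 29, 34, 35, 37, 40, 41, 44, 50]:

lo=0, hi=13, mid=6, arr[mid]=29 -> 29 > 20, search left half
lo=0, hi=5, mid=2, arr[mid]=17 -> 17 < 20, search right half
lo=3, hi=5, mid=4, arr[mid]=24 -> 24 > 20, search left half
lo=3, hi=3, mid=3, arr[mid]=20 -> Found target at index 3!

Binary search finds 20 at index 3 after 4 comparisons. The search repeatedly halves the search space by comparing with the middle element.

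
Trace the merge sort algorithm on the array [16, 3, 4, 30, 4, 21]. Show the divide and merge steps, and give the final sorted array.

Merge sort trace:

Split: [16, 3, 4, 30, 4, 21] -> [16, 3, 4] and [30, 4, 21]
  Split: [16, 3, 4] -> [16] and [3, 4]
    Split: [3, 4] -> [3] and [4]
    Merge: [3] + [4] -> [3, 4]
  Merge: [16] + [3, 4] -> [3, 4, 16]
  Split: [30, 4, 21] -> [30] and [4, 21]
    Split: [4, 21] -> [4] and [21]
    Merge: [4] + [21] -> [4, 21]
  Merge: [30] + [4, 21] -> [4, 21, 30]
Merge: [3, 4, 16] + [4, 21, 30] -> [3, 4, 4, 16, 21, 30]

Final sorted array: [3, 4, 4, 16, 21, 30]

The merge sort proceeds by recursively splitting the array and merging sorted halves.
After all merges, the sorted array is [3, 4, 4, 16, 21, 30].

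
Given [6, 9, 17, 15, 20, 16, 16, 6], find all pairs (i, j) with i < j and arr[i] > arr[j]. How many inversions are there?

Finding inversions in [6, 9, 17, 15, 20, 16, 16, 6]:

(1, 7): arr[1]=9 > arr[7]=6
(2, 3): arr[2]=17 > arr[3]=15
(2, 5): arr[2]=17 > arr[5]=16
(2, 6): arr[2]=17 > arr[6]=16
(2, 7): arr[2]=17 > arr[7]=6
(3, 7): arr[3]=15 > arr[7]=6
(4, 5): arr[4]=20 > arr[5]=16
(4, 6): arr[4]=20 > arr[6]=16
(4, 7): arr[4]=20 > arr[7]=6
(5, 7): arr[5]=16 > arr[7]=6
(6, 7): arr[6]=16 > arr[7]=6

Total inversions: 11

The array has 11 inversion(s): (1,7), (2,3), (2,5), (2,6), (2,7), (3,7), (4,5), (4,6), (4,7), (5,7), (6,7). Each pair (i,j) satisfies i < j and arr[i] > arr[j].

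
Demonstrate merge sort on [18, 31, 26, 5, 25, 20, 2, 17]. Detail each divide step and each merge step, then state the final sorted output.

Merge sort trace:

Split: [18, 31, 26, 5, 25, 20, 2, 17] -> [18, 31, 26, 5] and [25, 20, 2, 17]
  Split: [18, 31, 26, 5] -> [18, 31] and [26, 5]
    Split: [18, 31] -> [18] and [31]
    Merge: [18] + [31] -> [18, 31]
    Split: [26, 5] -> [26] and [5]
    Merge: [26] + [5] -> [5, 26]
  Merge: [18, 31] + [5, 26] -> [5, 18, 26, 31]
  Split: [25, 20, 2, 17] -> [25, 20] and [2, 17]
    Split: [25, 20] -> [25] and [20]
    Merge: [25] + [20] -> [20, 25]
    Split: [2, 17] -> [2] and [17]
    Merge: [2] + [17] -> [2, 17]
  Merge: [20, 25] + [2, 17] -> [2, 17, 20, 25]
Merge: [5, 18, 26, 31] + [2, 17, 20, 25] -> [2, 5, 17, 18, 20, 25, 26, 31]

Final sorted array: [2, 5, 17, 18, 20, 25, 26, 31]

The merge sort proceeds by recursively splitting the array and merging sorted halves.
After all merges, the sorted array is [2, 5, 17, 18, 20, 25, 26, 31].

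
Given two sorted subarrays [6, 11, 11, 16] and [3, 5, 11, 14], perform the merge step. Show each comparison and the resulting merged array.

Merging process:

Compare 6 vs 3: take 3 from right. Merged: [3]
Compare 6 vs 5: take 5 from right. Merged: [3, 5]
Compare 6 vs 11: take 6 from left. Merged: [3, 5, 6]
Compare 11 vs 11: take 11 from left. Merged: [3, 5, 6, 11]
Compare 11 vs 11: take 11 from left. Merged: [3, 5, 6, 11, 11]
Compare 16 vs 11: take 11 from right. Merged: [3, 5, 6, 11, 11, 11]
Compare 16 vs 14: take 14 from right. Merged: [3, 5, 6, 11, 11, 11, 14]
Append remaining from left: [16]. Merged: [3, 5, 6, 11, 11, 11, 14, 16]

Final merged array: [3, 5, 6, 11, 11, 11, 14, 16]
Total comparisons: 7

The merged array is [3, 5, 6, 11, 11, 11, 14, 16], requiring 7 comparisons. The merge step runs in O(n) time where n is the total number of elements.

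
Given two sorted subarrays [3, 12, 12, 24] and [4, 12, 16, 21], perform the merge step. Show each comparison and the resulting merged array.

Merging process:

Compare 3 vs 4: take 3 from left. Merged: [3]
Compare 12 vs 4: take 4 from right. Merged: [3, 4]
Compare 12 vs 12: take 12 from left. Merged: [3, 4, 12]
Compare 12 vs 12: take 12 from left. Merged: [3, 4, 12, 12]
Compare 24 vs 12: take 12 from right. Merged: [3, 4, 12, 12, 12]
Compare 24 vs 16: take 16 from right. Merged: [3, 4, 12, 12, 12, 16]
Compare 24 vs 21: take 21 from right. Merged: [3, 4, 12, 12, 12, 16, 21]
Append remaining from left: [24]. Merged: [3, 4, 12, 12, 12, 16, 21, 24]

Final merged array: [3, 4, 12, 12, 12, 16, 21, 24]
Total comparisons: 7

The merged array is [3, 4, 12, 12, 12, 16, 21, 24], requiring 7 comparisons. The merge step runs in O(n) time where n is the total number of elements.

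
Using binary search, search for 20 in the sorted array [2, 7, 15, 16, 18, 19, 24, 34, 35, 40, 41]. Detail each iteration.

Binary search for 20 in [2, 7, 15, 16, 18, 19, 24, 34, 35, 40, 41]:

lo=0, hi=10, mid=5, arr[mid]=19 -> 19 < 20, search right half
lo=6, hi=10, mid=8, arr[mid]=35 -> 35 > 20, search left half
lo=6, hi=7, mid=6, arr[mid]=24 -> 24 > 20, search left half
lo=6 > hi=5, target 20 not found

Binary search determines that 20 is not in the array after 3 comparisons. The search space was exhausted without finding the target.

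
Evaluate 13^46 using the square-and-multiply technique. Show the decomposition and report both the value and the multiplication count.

Computing 13^46 by squaring (build up from 13^1; each line after the first costs one multiplication):

13^1 = 13
13^2 = (13^1)^2 = 13^2 = 169
13^4 = (13^2)^2 = 169^2 = 28561
13^5 = 13 * 13^4 = 13 * 28561 = 371293
13^10 = (13^5)^2 = 371293^2 = 137858491849
13^11 = 13 * 13^10 = 13 * 137858491849 = 1792160394037
13^22 = (13^11)^2 = 1792160394037^2 = 3211838877954855105157369
13^23 = 13 * 13^22 = 13 * 3211838877954855105157369 = 41753905413413116367045797
13^46 = (13^23)^2 = 41753905413413116367045797^2 = 1743388617272249143997555461487119439669521095365209

Result: 1743388617272249143997555461487119439669521095365209
Multiplications needed: 8 (8 lines after 13^1)

13^46 = 1743388617272249143997555461487119439669521095365209. Using exponentiation by squaring, this requires 8 multiplications. The key idea: if the exponent is even, square the half-power; if odd, multiply by the base once.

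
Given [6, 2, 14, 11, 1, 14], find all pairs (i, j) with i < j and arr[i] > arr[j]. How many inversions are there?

Finding inversions in [6, 2, 14, 11, 1, 14]:

(0, 1): arr[0]=6 > arr[1]=2
(0, 4): arr[0]=6 > arr[4]=1
(1, 4): arr[1]=2 > arr[4]=1
(2, 3): arr[2]=14 > arr[3]=11
(2, 4): arr[2]=14 > arr[4]=1
(3, 4): arr[3]=11 > arr[4]=1

Total inversions: 6

The array has 6 inversion(s): (0,1), (0,4), (1,4), (2,3), (2,4), (3,4). Each pair (i,j) satisfies i < j and arr[i] > arr[j].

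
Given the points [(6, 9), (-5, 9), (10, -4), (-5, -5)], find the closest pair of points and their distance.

Computing all pairwise distances among 4 points:

d((6, 9), (-5, 9)) = 11.0 <-- minimum
d((6, 9), (10, -4)) = 13.6015
d((6, 9), (-5, -5)) = 17.8045
d((-5, 9), (10, -4)) = 19.8494
d((-5, 9), (-5, -5)) = 14.0
d((10, -4), (-5, -5)) = 15.0333

Closest pair: (6, 9) and (-5, 9) with distance 11.0

The closest pair is (6, 9) and (-5, 9) with Euclidean distance 11.0. For 4 points, brute-force pairwise comparison is shown above. For large n, the divide-and-conquer algorithm (sort by x, recurse on halves, check the dividing strip) achieves O(n log n).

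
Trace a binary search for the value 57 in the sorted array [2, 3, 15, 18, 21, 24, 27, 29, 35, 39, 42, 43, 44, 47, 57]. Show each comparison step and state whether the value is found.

Binary search for 57 in [2, 3, 15, 18, 21, 24, 27, 29, 35, 39, 42, 43, 44, 47, 57]:

lo=0, hi=14, mid=7, arr[mid]=29 -> 29 < 57, search right half
lo=8, hi=14, mid=11, arr[mid]=43 -> 43 < 57, search right half
lo=12, hi=14, mid=13, arr[mid]=47 -> 47 < 57, search right half
lo=14, hi=14, mid=14, arr[mid]=57 -> Found target at index 14!

Binary search finds 57 at index 14 after 4 comparisons. The search repeatedly halves the search space by comparing with the middle element.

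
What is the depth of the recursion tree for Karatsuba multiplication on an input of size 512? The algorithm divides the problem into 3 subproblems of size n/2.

For divide and conquer with division factor 2:

Problem sizes at each level:
Level 0: 512
Level 1: 256
Level 2: 128
Level 3: 64
Level 4: 32
Level 5: 16
Level 6: 8
Level 7: 4
Level 8: 2
Level 9: 1

The root is level 0 and the size-1 base case is level 9 (the tree spans levels 0 through 9, i.e. 10 levels counting the root), so the depth is the number of divisions: log_2(512) = 9

The recursion tree depth is log_2(512) = 9. At each level, the problem size is divided by 2, so it takes 9 divisions to reduce to a base case of size 1. The algorithm makes 3 recursive calls at each level.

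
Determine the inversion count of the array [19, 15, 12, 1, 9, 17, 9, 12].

Finding inversions in [19, 15, 12, 1, 9, 17, 9, 12]:

(0, 1): arr[0]=19 > arr[1]=15
(0, 2): arr[0]=19 > arr[2]=12
(0, 3): arr[0]=19 > arr[3]=1
(0, 4): arr[0]=19 > arr[4]=9
(0, 5): arr[0]=19 > arr[5]=17
(0, 6): arr[0]=19 > arr[6]=9
(0, 7): arr[0]=19 > arr[7]=12
(1, 2): arr[1]=15 > arr[2]=12
(1, 3): arr[1]=15 > arr[3]=1
(1, 4): arr[1]=15 > arr[4]=9
(1, 6): arr[1]=15 > arr[6]=9
(1, 7): arr[1]=15 > arr[7]=12
(2, 3): arr[2]=12 > arr[3]=1
(2, 4): arr[2]=12 > arr[4]=9
(2, 6): arr[2]=12 > arr[6]=9
(5, 6): arr[5]=17 > arr[6]=9
(5, 7): arr[5]=17 > arr[7]=12

Total inversions: 17

The array has 17 inversion(s): (0,1), (0,2), (0,3), (0,4), (0,5), (0,6), (0,7), (1,2), (1,3), (1,4), (1,6), (1,7), (2,3), (2,4), (2,6), (5,6), (5,7). Each pair (i,j) satisfies i < j and arr[i] > arr[j].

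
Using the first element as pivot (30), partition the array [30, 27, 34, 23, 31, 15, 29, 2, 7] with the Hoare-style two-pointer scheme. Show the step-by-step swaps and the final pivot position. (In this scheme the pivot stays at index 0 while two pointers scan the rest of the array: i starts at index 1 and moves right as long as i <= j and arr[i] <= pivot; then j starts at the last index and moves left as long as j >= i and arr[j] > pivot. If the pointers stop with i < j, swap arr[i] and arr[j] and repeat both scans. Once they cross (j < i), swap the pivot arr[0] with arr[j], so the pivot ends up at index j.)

Hoare-style two-pointer partition with pivot = 30:

Initial array: [30, 27, 34, 23, 31, 15, 29, 2, 7]

Pointers start at i = 1, j = 8.
i stops at index 2 (arr[2]=34 > 30), j stops at index 8 (arr[8]=7 <= 30): swap arr[2] and arr[8], array becomes [30, 27, 7, 23, 31, 15, 29, 2, 34]
i stops at index 4 (arr[4]=31 > 30), j stops at index 7 (arr[7]=2 <= 30): swap arr[4] and arr[7], array becomes [30, 27, 7, 23, 2, 15, 29, 31, 34]
i ends at 7, j ends at 6: the pointers have crossed (j < i), so scanning stops.

Swap pivot arr[0] with arr[6] to place pivot at position 6: [29, 27, 7, 23, 2, 15, 30, 31, 34]
Pivot position: 6

After partitioning with pivot 30, the array becomes [29, 27, 7, 23, 2, 15, 30, 31, 34]. The pivot is placed at index 6. All elements to the left of the pivot are <= 30, and all elements to the right are > 30.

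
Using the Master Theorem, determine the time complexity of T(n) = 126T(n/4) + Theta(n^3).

Master Theorem for T(n) = 126T(n/4) + O(n^3):

a = 126, b = 4, c = 3
log_b(a) = log_4(126) = 3.4886

Case 1: c = 3 < log_4(126) = 3.4886
T(n) = O(n^(log_4 126))

For T(n) = 126T(n/4) + O(n^3): log_4(126) = 3.4886. This is Case 1 of the Master Theorem (c < log_b(a), work dominated by leaves), giving O(n^(log_4 126)).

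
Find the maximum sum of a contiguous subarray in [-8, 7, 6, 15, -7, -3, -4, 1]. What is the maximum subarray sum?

Using Kadane's algorithm on [-8, 7, 6, 15, -7, -3, -4, 1]:

Scanning through the array:
Position 1 (value 7): max_ending_here = 7, max_so_far = 7
Position 2 (value 6): max_ending_here = 13, max_so_far = 13
Position 3 (value 15): max_ending_here = 28, max_so_far = 28
Position 4 (value -7): max_ending_here = 21, max_so_far = 28
Position 5 (value -3): max_ending_here = 18, max_so_far = 28
Position 6 (value -4): max_ending_here = 14, max_so_far = 28
Position 7 (value 1): max_ending_here = 15, max_so_far = 28

Maximum subarray: [7, 6, 15]
Maximum sum: 28

The maximum subarray is [7, 6, 15] with sum 28. This subarray runs from index 1 to index 3.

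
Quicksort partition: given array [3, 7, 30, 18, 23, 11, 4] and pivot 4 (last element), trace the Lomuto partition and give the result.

Lomuto partition with pivot = 4:

Initial array: [3, 7, 30, 18, 23, 11, 4]

arr[0]=3 <= 4: swap with position 0, array becomes [3, 7, 30, 18, 23, 11, 4]
arr[1]=7 > 4: no swap
arr[2]=30 > 4: no swap
arr[3]=18 > 4: no swap
arr[4]=23 > 4: no swap
arr[5]=11 > 4: no swap

Place pivot at position 1: [3, 4, 30, 18, 23, 11, 7]
Pivot position: 1

After partitioning with pivot 4, the array becomes [3, 4, 30, 18, 23, 11, 7]. The pivot is placed at index 1. All elements to the left of the pivot are <= 4, and all elements to the right are > 4.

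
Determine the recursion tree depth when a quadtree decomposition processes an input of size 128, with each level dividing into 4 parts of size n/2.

For divide and conquer with division factor 2:

Problem sizes at each level:
Level 0: 128
Level 1: 64
Level 2: 32
Level 3: 16
Level 4: 8
Level 5: 4
Level 6: 2
Level 7: 1

The root is level 0 and the size-1 base case is level 7 (the tree spans levels 0 through 7, i.e. 8 levels counting the root), so the depth is the number of divisions: log_2(128) = 7

The recursion tree depth is log_2(128) = 7. At each level, the problem size is divided by 2, so it takes 7 divisions to reduce to a base case of size 1. The algorithm makes 4 recursive calls at each level.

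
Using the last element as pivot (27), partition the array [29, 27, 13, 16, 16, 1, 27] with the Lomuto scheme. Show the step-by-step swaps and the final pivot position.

Lomuto partition with pivot = 27:

Initial array: [29, 27, 13, 16, 16, 1, 27]

arr[0]=29 > 27: no swap
arr[1]=27 <= 27: swap with position 0, array becomes [27, 29, 13, 16, 16, 1, 27]
arr[2]=13 <= 27: swap with position 1, array becomes [27, 13, 29, 16, 16, 1, 27]
arr[3]=16 <= 27: swap with position 2, array becomes [27, 13, 16, 29, 16, 1, 27]
arr[4]=16 <= 27: swap with position 3, array becomes [27, 13, 16, 16, 29, 1, 27]
arr[5]=1 <= 27: swap with position 4, array becomes [27, 13, 16, 16, 1, 29, 27]

Place pivot at position 5: [27, 13, 16, 16, 1, 27, 29]
Pivot position: 5

After partitioning with pivot 27, the array becomes [27, 13, 16, 16, 1, 27, 29]. The pivot is placed at index 5. All elements to the left of the pivot are <= 27, and all elements to the right are > 27.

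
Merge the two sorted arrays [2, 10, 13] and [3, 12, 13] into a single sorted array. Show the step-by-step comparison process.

Merging process:

Compare 2 vs 3: take 2 from left. Merged: [2]
Compare 10 vs 3: take 3 from right. Merged: [2, 3]
Compare 10 vs 12: take 10 from left. Merged: [2, 3, 10]
Compare 13 vs 12: take 12 from right. Merged: [2, 3, 10, 12]
Compare 13 vs 13: take 13 from left. Merged: [2, 3, 10, 12, 13]
Append remaining from right: [13]. Merged: [2, 3, 10, 12, 13, 13]

Final merged array: [2, 3, 10, 12, 13, 13]
Total comparisons: 5

The merged array is [2, 3, 10, 12, 13, 13], requiring 5 comparisons. The merge step runs in O(n) time where n is the total number of elements.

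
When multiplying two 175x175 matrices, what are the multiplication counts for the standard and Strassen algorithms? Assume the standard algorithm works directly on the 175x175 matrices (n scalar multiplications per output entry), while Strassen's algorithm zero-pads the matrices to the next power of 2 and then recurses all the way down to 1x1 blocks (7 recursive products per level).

Matrix multiplication for 175x175 matrices:

Strassen's algorithm requires power-of-2 dimensions. Pad 175x175 to 256x256 (next power of 2).

Standard algorithm: 175^3 = 5359375 multiplications
Strassen's algorithm: 7^(log2(256)) = 7^8 = 5764801 multiplications
Difference: 5359375 - 5764801 = -405426 (Strassen uses MORE here due to padding overhead — for small or just-over-power-of-2 n, padding can outweigh the per-level savings)

Standard: 5359375 multiplications (175^3). Strassen: 5764801 multiplications (7^8, after padding to 256x256). Strassen reduces 8 recursive multiplications to 7 at each level.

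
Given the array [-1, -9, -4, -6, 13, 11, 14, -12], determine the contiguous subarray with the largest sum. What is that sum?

Using Kadane's algorithm on [-1, -9, -4, -6, 13, 11, 14, -12]:

Scanning through the array:
Position 1 (value -9): max_ending_here = -9, max_so_far = -1
Position 2 (value -4): max_ending_here = -4, max_so_far = -1
Position 3 (value -6): max_ending_here = -6, max_so_far = -1
Position 4 (value 13): max_ending_here = 13, max_so_far = 13
Position 5 (value 11): max_ending_here = 24, max_so_far = 24
Position 6 (value 14): max_ending_here = 38, max_so_far = 38
Position 7 (value -12): max_ending_here = 26, max_so_far = 38

Maximum subarray: [13, 11, 14]
Maximum sum: 38

The maximum subarray is [13, 11, 14] with sum 38. This subarray runs from index 4 to index 6.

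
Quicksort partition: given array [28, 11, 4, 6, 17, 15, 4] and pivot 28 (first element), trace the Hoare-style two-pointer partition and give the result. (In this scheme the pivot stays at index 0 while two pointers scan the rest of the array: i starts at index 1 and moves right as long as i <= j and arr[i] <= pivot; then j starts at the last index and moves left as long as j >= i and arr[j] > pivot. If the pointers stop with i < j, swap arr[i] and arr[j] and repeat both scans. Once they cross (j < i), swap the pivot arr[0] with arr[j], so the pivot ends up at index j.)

Hoare-style two-pointer partition with pivot = 28:

Initial array: [28, 11, 4, 6, 17, 15, 4]

Pointers start at i = 1, j = 6.
i ends at 7, j ends at 6: the pointers have crossed (j < i), so scanning stops.

Swap pivot arr[0] with arr[6] to place pivot at position 6: [4, 11, 4, 6, 17, 15, 28]
Pivot position: 6

After partitioning with pivot 28, the array becomes [4, 11, 4, 6, 17, 15, 28]. The pivot is placed at index 6. All elements to the left of the pivot are <= 28, and all elements to the right are > 28.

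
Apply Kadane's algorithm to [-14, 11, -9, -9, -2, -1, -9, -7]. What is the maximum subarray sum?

Using Kadane's algorithm on [-14, 11, -9, -9, -2, -1, -9, -7]:

Scanning through the array:
Position 1 (value 11): max_ending_here = 11, max_so_far = 11
Position 2 (value -9): max_ending_here = 2, max_so_far = 11
Position 3 (value -9): max_ending_here = -7, max_so_far = 11
Position 4 (value -2): max_ending_here = -2, max_so_far = 11
Position 5 (value -1): max_ending_here = -1, max_so_far = 11
Position 6 (value -9): max_ending_here = -9, max_so_far = 11
Position 7 (value -7): max_ending_here = -7, max_so_far = 11

Maximum subarray: [11]
Maximum sum: 11

The maximum subarray is [11] with sum 11. This subarray runs from index 1 to index 1.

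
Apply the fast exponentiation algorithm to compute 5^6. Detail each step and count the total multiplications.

Computing 5^6 by squaring (build up from 5^1; each line after the first costs one multiplication):

5^1 = 5
5^2 = (5^1)^2 = 5^2 = 25
5^3 = 5 * 5^2 = 5 * 25 = 125
5^6 = (5^3)^2 = 125^2 = 15625

Result: 15625
Multiplications needed: 3 (3 lines after 5^1)

5^6 = 15625. Using exponentiation by squaring, this requires 3 multiplications. The key idea: if the exponent is even, square the half-power; if odd, multiply by the base once.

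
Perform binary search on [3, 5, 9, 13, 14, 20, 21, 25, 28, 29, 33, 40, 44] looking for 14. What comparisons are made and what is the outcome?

Binary search for 14 in [3, 5, 9, 13, 14, 20, 21, 25, 28, 29, 33, 40, 44]:

lo=0, hi=12, mid=6, arr[mid]=21 -> 21 > 14, search left half
lo=0, hi=5, mid=2, arr[mid]=9 -> 9 < 14, search right half
lo=3, hi=5, mid=4, arr[mid]=14 -> Found target at index 4!

Binary search finds 14 at index 4 after 3 comparisons. The search repeatedly halves the search space by comparing with the middle element.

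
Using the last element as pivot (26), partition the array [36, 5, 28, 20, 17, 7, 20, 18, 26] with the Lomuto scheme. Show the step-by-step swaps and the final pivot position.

Lomuto partition with pivot = 26:

Initial array: [36, 5, 28, 20, 17, 7, 20, 18, 26]

arr[0]=36 > 26: no swap
arr[1]=5 <= 26: swap with position 0, array becomes [5, 36, 28, 20, 17, 7, 20, 18, 26]
arr[2]=28 > 26: no swap
arr[3]=20 <= 26: swap with position 1, array becomes [5, 20, 28, 36, 17, 7, 20, 18, 26]
arr[4]=17 <= 26: swap with position 2, array becomes [5, 20, 17, 36, 28, 7, 20, 18, 26]
arr[5]=7 <= 26: swap with position 3, array becomes [5, 20, 17, 7, 28, 36, 20, 18, 26]
arr[6]=20 <= 26: swap with position 4, array becomes [5, 20, 17, 7, 20, 36, 28, 18, 26]
arr[7]=18 <= 26: swap with position 5, array becomes [5, 20, 17, 7, 20, 18, 28, 36, 26]

Place pivot at position 6: [5, 20, 17, 7, 20, 18, 26, 36, 28]
Pivot position: 6

After partitioning with pivot 26, the array becomes [5, 20, 17, 7, 20, 18, 26, 36, 28]. The pivot is placed at index 6. All elements to the left of the pivot are <= 26, and all elements to the right are > 26.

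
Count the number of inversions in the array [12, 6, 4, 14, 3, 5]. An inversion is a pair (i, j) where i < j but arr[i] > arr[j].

Finding inversions in [12, 6, 4, 14, 3, 5]:

(0, 1): arr[0]=12 > arr[1]=6
(0, 2): arr[0]=12 > arr[2]=4
(0, 4): arr[0]=12 > arr[4]=3
(0, 5): arr[0]=12 > arr[5]=5
(1, 2): arr[1]=6 > arr[2]=4
(1, 4): arr[1]=6 > arr[4]=3
(1, 5): arr[1]=6 > arr[5]=5
(2, 4): arr[2]=4 > arr[4]=3
(3, 4): arr[3]=14 > arr[4]=3
(3, 5): arr[3]=14 > arr[5]=5

Total inversions: 10

The array has 10 inversion(s): (0,1), (0,2), (0,4), (0,5), (1,2), (1,4), (1,5), (2,4), (3,4), (3,5). Each pair (i,j) satisfies i < j and arr[i] > arr[j].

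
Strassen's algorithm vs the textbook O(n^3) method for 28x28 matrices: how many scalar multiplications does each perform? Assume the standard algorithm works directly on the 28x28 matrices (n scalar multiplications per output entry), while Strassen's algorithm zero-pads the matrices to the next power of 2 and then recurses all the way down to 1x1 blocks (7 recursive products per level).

Matrix multiplication for 28x28 matrices:

Strassen's algorithm requires power-of-2 dimensions. Pad 28x28 to 32x32 (next power of 2).

Standard algorithm: 28^3 = 21952 multiplications
Strassen's algorithm: 7^(log2(32)) = 7^5 = 16807 multiplications
Savings: 21952 - 16807 = 5145 multiplications

Standard: 21952 multiplications (28^3). Strassen: 16807 multiplications (7^5, after padding to 32x32). Strassen reduces 8 recursive multiplications to 7 at each level.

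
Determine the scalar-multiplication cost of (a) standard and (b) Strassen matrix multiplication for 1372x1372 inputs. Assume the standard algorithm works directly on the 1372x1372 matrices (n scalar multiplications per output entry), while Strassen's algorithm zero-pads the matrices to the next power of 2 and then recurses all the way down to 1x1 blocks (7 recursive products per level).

Matrix multiplication for 1372x1372 matrices:

Strassen's algorithm requires power-of-2 dimensions. Pad 1372x1372 to 2048x2048 (next power of 2).

Standard algorithm: 1372^3 = 2582630848 multiplications
Strassen's algorithm: 7^(log2(2048)) = 7^11 = 1977326743 multiplications
Savings: 2582630848 - 1977326743 = 605304105 multiplications

Standard: 2582630848 multiplications (1372^3). Strassen: 1977326743 multiplications (7^11, after padding to 2048x2048). Strassen reduces 8 recursive multiplications to 7 at each level.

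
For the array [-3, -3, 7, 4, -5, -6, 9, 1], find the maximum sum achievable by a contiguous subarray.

Using Kadane's algorithm on [-3, -3, 7, 4, -5, -6, 9, 1]:

Scanning through the array:
Position 1 (value -3): max_ending_here = -3, max_so_far = -3
Position 2 (value 7): max_ending_here = 7, max_so_far = 7
Position 3 (value 4): max_ending_here = 11, max_so_far = 11
Position 4 (value -5): max_ending_here = 6, max_so_far = 11
Position 5 (value -6): max_ending_here = 0, max_so_far = 11
Position 6 (value 9): max_ending_here = 9, max_so_far = 11
Position 7 (value 1): max_ending_here = 10, max_so_far = 11

Maximum subarray: [7, 4]
Maximum sum: 11

The maximum subarray is [7, 4] with sum 11. This subarray runs from index 2 to index 3.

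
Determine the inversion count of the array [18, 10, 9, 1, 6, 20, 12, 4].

Finding inversions in [18, 10, 9, 1, 6, 20, 12, 4]:

(0, 1): arr[0]=18 > arr[1]=10
(0, 2): arr[0]=18 > arr[2]=9
(0, 3): arr[0]=18 > arr[3]=1
(0, 4): arr[0]=18 > arr[4]=6
(0, 6): arr[0]=18 > arr[6]=12
(0, 7): arr[0]=18 > arr[7]=4
(1, 2): arr[1]=10 > arr[2]=9
(1, 3): arr[1]=10 > arr[3]=1
(1, 4): arr[1]=10 > arr[4]=6
(1, 7): arr[1]=10 > arr[7]=4
(2, 3): arr[2]=9 > arr[3]=1
(2, 4): arr[2]=9 > arr[4]=6
(2, 7): arr[2]=9 > arr[7]=4
(4, 7): arr[4]=6 > arr[7]=4
(5, 6): arr[5]=20 > arr[6]=12
(5, 7): arr[5]=20 > arr[7]=4
(6, 7): arr[6]=12 > arr[7]=4

Total inversions: 17

The array has 17 inversion(s): (0,1), (0,2), (0,3), (0,4), (0,6), (0,7), (1,2), (1,3), (1,4), (1,7), (2,3), (2,4), (2,7), (4,7), (5,6), (5,7), (6,7). Each pair (i,j) satisfies i < j and arr[i] > arr[j].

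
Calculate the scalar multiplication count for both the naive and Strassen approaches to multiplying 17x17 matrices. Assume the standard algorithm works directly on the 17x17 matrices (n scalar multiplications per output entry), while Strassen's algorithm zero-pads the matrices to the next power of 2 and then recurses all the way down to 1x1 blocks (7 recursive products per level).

Matrix multiplication for 17x17 matrices:

Strassen's algorithm requires power-of-2 dimensions. Pad 17x17 to 32x32 (next power of 2).

Standard algorithm: 17^3 = 4913 multiplications
Strassen's algorithm: 7^(log2(32)) = 7^5 = 16807 multiplications
Difference: 4913 - 16807 = -11894 (Strassen uses MORE here due to padding overhead — for small or just-over-power-of-2 n, padding can outweigh the per-level savings)

Standard: 4913 multiplications (17^3). Strassen: 16807 multiplications (7^5, after padding to 32x32). Strassen reduces 8 recursive multiplications to 7 at each level.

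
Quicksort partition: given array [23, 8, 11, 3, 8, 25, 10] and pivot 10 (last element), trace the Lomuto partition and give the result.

Lomuto partition with pivot = 10:

Initial array: [23, 8, 11, 3, 8, 25, 10]

arr[0]=23 > 10: no swap
arr[1]=8 <= 10: swap with position 0, array becomes [8, 23, 11, 3, 8, 25, 10]
arr[2]=11 > 10: no swap
arr[3]=3 <= 10: swap with position 1, array becomes [8, 3, 11, 23, 8, 25, 10]
arr[4]=8 <= 10: swap with position 2, array becomes [8, 3, 8, 23, 11, 25, 10]
arr[5]=25 > 10: no swap

Place pivot at position 3: [8, 3, 8, 10, 11, 25, 23]
Pivot position: 3

After partitioning with pivot 10, the array becomes [8, 3, 8, 10, 11, 25, 23]. The pivot is placed at index 3. All elements to the left of the pivot are <= 10, and all elements to the right are > 10.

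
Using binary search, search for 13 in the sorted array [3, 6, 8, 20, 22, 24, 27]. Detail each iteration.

Binary search for 13 in [3, 6, 8, 20, 22, 24, 27]:

lo=0, hi=6, mid=3, arr[mid]=20 -> 20 > 13, search left half
lo=0, hi=2, mid=1, arr[mid]=6 -> 6 < 13, search right half
lo=2, hi=2, mid=2, arr[mid]=8 -> 8 < 13, search right half
lo=3 > hi=2, target 13 not found

Binary search determines that 13 is not in the array after 3 comparisons. The search space was exhausted without finding the target.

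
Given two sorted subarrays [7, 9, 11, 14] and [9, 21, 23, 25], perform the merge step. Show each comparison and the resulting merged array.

Merging process:

Compare 7 vs 9: take 7 from left. Merged: [7]
Compare 9 vs 9: take 9 from left. Merged: [7, 9]
Compare 11 vs 9: take 9 from right. Merged: [7, 9, 9]
Compare 11 vs 21: take 11 from left. Merged: [7, 9, 9, 11]
Compare 14 vs 21: take 14 from left. Merged: [7, 9, 9, 11, 14]
Append remaining from right: [21, 23, 25]. Merged: [7, 9, 9, 11, 14, 21, 23, 25]

Final merged array: [7, 9, 9, 11, 14, 21, 23, 25]
Total comparisons: 5

The merged array is [7, 9, 9, 11, 14, 21, 23, 25], requiring 5 comparisons. The merge step runs in O(n) time where n is the total number of elements.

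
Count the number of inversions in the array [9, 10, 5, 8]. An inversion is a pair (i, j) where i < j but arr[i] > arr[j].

Finding inversions in [9, 10, 5, 8]:

(0, 2): arr[0]=9 > arr[2]=5
(0, 3): arr[0]=9 > arr[3]=8
(1, 2): arr[1]=10 > arr[2]=5
(1, 3): arr[1]=10 > arr[3]=8

Total inversions: 4

The array has 4 inversion(s): (0,2), (0,3), (1,2), (1,3). Each pair (i,j) satisfies i < j and arr[i] > arr[j].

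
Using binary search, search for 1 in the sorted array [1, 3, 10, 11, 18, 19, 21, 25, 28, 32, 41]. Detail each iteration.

Binary search for 1 in [1, 3, 10, 11, 18, 19, 21, 25, 28, 32, 41]:

lo=0, hi=10, mid=5, arr[mid]=19 -> 19 > 1, search left half
lo=0, hi=4, mid=2, arr[mid]=10 -> 10 > 1, search left half
lo=0, hi=1, mid=0, arr[mid]=1 -> Found target at index 0!

Binary search finds 1 at index 0 after 3 comparisons. The search repeatedly halves the search space by comparing with the middle element.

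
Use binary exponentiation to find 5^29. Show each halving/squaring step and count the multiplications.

Computing 5^29 by squaring (build up from 5^1; each line after the first costs one multiplication):

5^1 = 5
5^2 = (5^1)^2 = 5^2 = 25
5^3 = 5 * 5^2 = 5 * 25 = 125
5^6 = (5^3)^2 = 125^2 = 15625
5^7 = 5 * 5^6 = 5 * 15625 = 78125
5^14 = (5^7)^2 = 78125^2 = 6103515625
5^28 = (5^14)^2 = 6103515625^2 = 37252902984619140625
5^29 = 5 * 5^28 = 5 * 37252902984619140625 = 186264514923095703125

Result: 186264514923095703125
Multiplications needed: 7 (7 lines after 5^1)

5^29 = 186264514923095703125. Using exponentiation by squaring, this requires 7 multiplications. The key idea: if the exponent is even, square the half-power; if odd, multiply by the base once.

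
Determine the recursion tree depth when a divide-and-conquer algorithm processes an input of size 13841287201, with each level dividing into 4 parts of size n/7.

For divide and conquer with division factor 7:

Problem sizes at each level:
Level 0: 13841287201
Level 1: 1977326743
Level 2: 282475249
Level 3: 40353607
Level 4: 5764801
Level 5: 823543
Level 6: 117649
Level 7: 16807
Level 8: 2401
Level 9: 343
Level 10: 49
Level 11: 7
Level 12: 1

The root is level 0 and the size-1 base case is level 12 (the tree spans levels 0 through 12, i.e. 13 levels counting the root), so the depth is the number of divisions: log_7(13841287201) = 12

The recursion tree depth is log_7(13841287201) = 12. At each level, the problem size is divided by 7, so it takes 12 divisions to reduce to a base case of size 1. The algorithm makes 4 recursive calls at each level.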